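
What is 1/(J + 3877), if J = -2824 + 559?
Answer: 1/1612 ≈ 0.00062035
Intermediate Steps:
J = -2265
1/(J + 3877) = 1/(-2265 + 3877) = 1/1612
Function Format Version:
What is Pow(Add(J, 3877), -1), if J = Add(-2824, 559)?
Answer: Rational(1, 1612) ≈ 0.00062035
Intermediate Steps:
J = -2265
Pow(Add(J, 3877), -1) = Pow(Add(-2265, 3877), -1) = Pow(1612, -1) = Rational(1, 1612)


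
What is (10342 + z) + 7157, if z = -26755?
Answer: -9256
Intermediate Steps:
(10342 + z) + 7157 = (10342 - 26755) + 7157 = -16413 + 7157 = -9256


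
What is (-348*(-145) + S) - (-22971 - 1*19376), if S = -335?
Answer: 92472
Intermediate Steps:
(-348*(-145) + S) - (-22971 - 1*19376) = (-348*(-145) - 335) - (-22971 - 1*19376) = (50460 - 335) - (-22971 - 19376) = 50125 - 1*(-42347) = 50125 + 42347 = 92472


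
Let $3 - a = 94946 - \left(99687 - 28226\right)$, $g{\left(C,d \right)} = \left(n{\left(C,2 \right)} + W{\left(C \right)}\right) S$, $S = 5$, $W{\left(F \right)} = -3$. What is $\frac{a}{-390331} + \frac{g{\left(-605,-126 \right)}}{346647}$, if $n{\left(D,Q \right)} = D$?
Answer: $\frac{6953358614}{135307070157} \approx 0.051389$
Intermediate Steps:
$g{\left(C,d \right)} = -15 + 5 C$ ($g{\left(C,d \right)} = \left(C - 3\right) 5 = \left(-3 + C\right) 5 = -15 + 5 C$)
$a = -23482$ ($a = 3 - \left(94946 - \left(99687 - 28226\right)\right) = 3 - \left(94946 - 71461\right) = 3 - 23485 = -23482$)
$\frac{a}{-390331} + \frac{g{\left(-605,-126 \right)}}{346647} = - \frac{23482}{-390331} + \frac{-15 + 5 \left(-605\right)}{346647} = \left(-23482\right) \left(- \frac{1}{390331}\right) + \left(-15 - 3025\right) \frac{1}{346647} = \frac{23482}{390331} - \frac{3040}{346647} = \frac{6953358614}{135307070157}$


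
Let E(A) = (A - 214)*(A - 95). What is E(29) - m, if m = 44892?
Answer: -32682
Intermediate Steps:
E(A) = (-214 + A)*(-95 + A)
E(29) - m = (20330 + 29**2 - 309*29) - 1*44892 = (20330 + 841 - 8961) - 44892 = 12210 - 44892 = -32682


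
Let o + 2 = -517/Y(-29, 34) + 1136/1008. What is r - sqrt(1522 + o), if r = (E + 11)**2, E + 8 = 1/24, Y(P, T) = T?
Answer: 5329/576 - sqrt(767712554)/714 ≈ -29.554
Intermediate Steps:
o = -34441/2142 (o = -2 + (-517/34 + 1136/1008) = -2 + (-517*1/34 + 1136*(1/1008)) = -2 + (-517/34 + 71/63) = -2 - 30157/2142 = -34441/2142 ≈ -16.079)
E = -191/24 (E = -8 + 1/24 = -191/24 ≈ -7.9583)
r = 5329/576 (r = (-191/24 + 11)**2 = (73/24)**2 = 5329/576 ≈ 9.2517)
r - sqrt(1522 + o) = 5329/576 - sqrt(1522 - 34441/2142) = 5329/576 - sqrt(3225683/2142) = 5329/576 - sqrt(767712554)/714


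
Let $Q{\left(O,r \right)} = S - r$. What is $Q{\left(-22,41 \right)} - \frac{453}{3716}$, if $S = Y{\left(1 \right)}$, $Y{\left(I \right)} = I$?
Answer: $- \frac{149093}{3716} \approx -40.122$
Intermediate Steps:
$S = 1$
$Q{\left(O,r \right)} = 1 - r$
$Q{\left(-22,41 \right)} - \frac{453}{3716} = \left(1 - 41\right) - \frac{453}{3716} = -40 - \frac{453}{3716} = - \frac{149093}{3716}$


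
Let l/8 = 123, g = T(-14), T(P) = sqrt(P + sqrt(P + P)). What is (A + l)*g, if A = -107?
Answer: 877*sqrt(-14 + 2*I*sqrt(7)) ≈ 609.7 + 3337.6*I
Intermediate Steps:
T(P) = sqrt(P + sqrt(2)*sqrt(P)) (T(P) = sqrt(P + sqrt(2*P)) = sqrt(P + sqrt(2)*sqrt(P)))
g = sqrt(-14 + 2*I*sqrt(7)) (g = sqrt(-14 + sqrt(2)*sqrt(-14)) = sqrt(-14 + sqrt(2)*(I*sqrt(14))) = sqrt(-14 + 2*I*sqrt(7)) ≈ 0.69521 + 3.8057*I)
l = 984 (l = 8*123 = 984)
(A + l)*g = (-107 + 984)*sqrt(-14 + 2*I*sqrt(7)) = 877*sqrt(-14 + 2*I*sqrt(7))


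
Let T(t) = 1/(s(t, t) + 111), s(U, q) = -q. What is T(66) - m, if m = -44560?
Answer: 2005201/45 ≈ 44560.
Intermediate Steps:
T(t) = 1/(111 - t) (T(t) = 1/(-t + 111) = 1/(111 - t))
T(66) - m = -1/(-111 + 66) - 1*(-44560) = -1/(-45) + 44560 = -1*(-1/45) + 44560 = 1/45 + 44560 = 2005201/45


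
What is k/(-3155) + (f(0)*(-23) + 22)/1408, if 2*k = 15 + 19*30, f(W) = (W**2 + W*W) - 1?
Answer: -53973/888448 ≈ -0.060750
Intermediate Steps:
f(W) = -1 + 2*W**2 (f(W) = (W**2 + W**2) - 1 = 2*W**2 - 1 = -1 + 2*W**2)
k = 585/2 (k = (15 + 19*30)/2 = (15 + 570)/2 = (1/2)*585 = 585/2 ≈ 292.50)
k/(-3155) + (f(0)*(-23) + 22)/1408 = (585/2)/(-3155) + ((-1 + 2*0**2)*(-23) + 22)/1408 = (585/2)*(-1/3155) + ((-1 + 2*0)*(-23) + 22)*(1/1408) = -117/1262 + ((-1 + 0)*(-23) + 22)*(1/1408) = -117/1262 + (-1*(-23) + 22)*(1/1408) = -117/1262 + (23 + 22)*(1/1408) = -117/1262 + 45*(1/1408) = -117/1262 + 45/1408 = -53973/888448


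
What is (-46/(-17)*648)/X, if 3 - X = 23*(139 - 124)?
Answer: -1656/323 ≈ -5.1269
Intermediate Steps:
X = -342 (X = 3 - 23*(139 - 124) = 3 - 23*15 = 3 - 1*345 = 3 - 345 = -342)
(-46/(-17)*648)/X = (-46/(-17)*648)/(-342) = (-46*(-1/17)*648)*(-1/342) = ((46/17)*648)*(-1/342) = (29808/17)*(-1/342) = -1656/323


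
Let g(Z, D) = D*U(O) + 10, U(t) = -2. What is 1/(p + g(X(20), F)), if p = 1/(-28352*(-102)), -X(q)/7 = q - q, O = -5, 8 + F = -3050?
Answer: 2891904/17715803905 ≈ 0.00016324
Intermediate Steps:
F = -3058 (F = -8 - 3050 = -3058)
X(q) = 0 (X(q) = -7*(q - q) = -7*0 = 0)
g(Z, D) = 10 - 2*D (g(Z, D) = D*(-2) + 10 = -2*D + 10 = 10 - 2*D)
p = 1/2891904 ≈ 3.4579e-7
1/(p + g(X(20), F)) = 1/(1/2891904 + (10 - 2*(-3058))) = 1/(1/2891904 + (10 + 6116)) = 1/(1/2891904 + 6126) = 1/(17715803905/2891904) = 2891904/17715803905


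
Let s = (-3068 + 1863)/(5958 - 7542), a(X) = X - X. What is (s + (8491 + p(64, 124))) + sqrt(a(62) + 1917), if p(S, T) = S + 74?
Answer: 13669541/1584 + 3*sqrt(213) ≈ 8673.5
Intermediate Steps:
a(X) = 0
s = 1205/1584 (s = -1205/(-1584) = -1205*(-1/1584) = 1205/1584 ≈ 0.76073)
p(S, T) = 74 + S
(s + (8491 + p(64, 124))) + sqrt(a(62) + 1917) = (1205/1584 + (8491 + (74 + 64))) + sqrt(0 + 1917) = (1205/1584 + (8491 + 138)) + sqrt(1917) = (1205/1584 + 8629) + 3*sqrt(213) = 13669541/1584 + 3*sqrt(213)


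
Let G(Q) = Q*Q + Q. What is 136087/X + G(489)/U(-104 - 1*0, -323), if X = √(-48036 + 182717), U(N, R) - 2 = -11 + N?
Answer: -239610/113 + 136087*√134681/134681 ≈ -1749.6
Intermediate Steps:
U(N, R) = -9 + N (U(N, R) = 2 + (-11 + N) = -9 + N)
G(Q) = Q + Q² (G(Q) = Q² + Q = Q + Q²)
X = √134681 ≈ 366.99
136087/X + G(489)/U(-104 - 1*0, -323) = 136087/(√134681) + (489*(1 + 489))/(-9 + (-104 - 1*0)) = 136087*(√134681/134681) + (489*490)/(-9 + (-104 + 0)) = 136087*√134681/134681 + 239610/(-9 - 104) = 136087*√134681/134681 + 239610/(-113) = 136087*√134681/134681 + 239610*(-1/113) = 136087*√134681/134681 - 239610/113 = -239610/113 + 136087*√134681/134681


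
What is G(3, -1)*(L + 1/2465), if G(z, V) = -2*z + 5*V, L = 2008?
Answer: -54446931/2465 ≈ -22088.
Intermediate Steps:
G(3, -1)*(L + 1/2465) = (-2*3 + 5*(-1))*(2008 + 1/2465) = (-6 - 5)*(2008 + 1/2465) = -11*4949721/2465 = -54446931/2465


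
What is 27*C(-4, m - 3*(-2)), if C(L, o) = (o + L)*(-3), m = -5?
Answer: 243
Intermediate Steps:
C(L, o) = -3*L - 3*o (C(L, o) = (L + o)*(-3) = -3*L - 3*o)
27*C(-4, m - 3*(-2)) = 27*(-3*(-4) - 3*(-5 - 3*(-2))) = 27*(12 - 3*(-5 - 1*(-6))) = 27*(12 - 3*(-5 + 6)) = 27*(12 - 3*1) = 27*(12 - 3) = 27*9 = 243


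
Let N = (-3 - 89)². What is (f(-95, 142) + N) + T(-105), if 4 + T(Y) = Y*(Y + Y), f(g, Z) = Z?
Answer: 30652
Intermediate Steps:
N = 8464 (N = (-92)² = 8464)
T(Y) = -4 + 2*Y² (T(Y) = -4 + Y*(Y + Y) = -4 + Y*(2*Y) = -4 + 2*Y²)
(f(-95, 142) + N) + T(-105) = (142 + 8464) + (-4 + 2*(-105)²) = 8606 + (-4 + 2*11025) = 8606 + (-4 + 22050) = 8606 + 22046 = 30652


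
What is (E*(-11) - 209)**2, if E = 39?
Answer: 407044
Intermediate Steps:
(E*(-11) - 209)**2 = (39*(-11) - 209)**2 = (-429 - 209)**2 = (-638)**2 = 407044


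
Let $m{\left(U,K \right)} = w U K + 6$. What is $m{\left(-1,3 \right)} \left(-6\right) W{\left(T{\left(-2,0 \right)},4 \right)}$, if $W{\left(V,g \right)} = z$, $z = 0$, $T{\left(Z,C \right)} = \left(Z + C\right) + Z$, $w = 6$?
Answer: $0$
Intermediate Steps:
$T{\left(Z,C \right)} = C + 2 Z$ ($T{\left(Z,C \right)} = \left(C + Z\right) + Z = C + 2 Z$)
$W{\left(V,g \right)} = 0$
$m{\left(U,K \right)} = 6 + 6 K U$ ($m{\left(U,K \right)} = 6 U K + 6 = 6 K U + 6 = 6 + 6 K U$)
$m{\left(-1,3 \right)} \left(-6\right) W{\left(T{\left(-2,0 \right)},4 \right)} = \left(6 + 6 \cdot 3 \left(-1\right)\right) \left(-6\right) 0 = \left(6 - 18\right) \left(-6\right) 0 = \left(-12\right) \left(-6\right) 0 = 72 \cdot 0 = 0$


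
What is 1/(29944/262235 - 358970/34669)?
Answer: -9091425215/93096369414 ≈ -0.097656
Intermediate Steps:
1/(29944/262235 - 358970/34669) = 1/(-93096369414/9091425215) = -9091425215/93096369414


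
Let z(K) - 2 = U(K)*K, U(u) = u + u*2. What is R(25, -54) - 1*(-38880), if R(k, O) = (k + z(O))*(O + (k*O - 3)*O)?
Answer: 640684080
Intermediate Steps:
U(u) = 3*u (U(u) = u + 2*u = 3*u)
z(K) = 2 + 3*K² (z(K) = 2 + (3*K)*K = 2 + 3*K²)
R(k, O) = (O + O*(-3 + O*k))*(2 + k + 3*O²) (R(k, O) = (k + (2 + 3*O²))*(O + (k*O - 3)*O) = (2 + k + 3*O²)*(O + (O*k - 3)*O) = (2 + k + 3*O²)*(O + (-3 + O*k)*O) = (2 + k + 3*O²)*(O + O*(-3 + O*k)) = (O + O*(-3 + O*k))*(2 + k + 3*O²))
R(25, -54) - 1*(-38880) = -54*(-4 - 6*(-54)² - 2*25 - 54*25² - 54*25*(2 + 3*(-54)²)) - 1*(-38880) = -54*(-4 - 6*2916 - 50 - 54*625 - 54*25*(2 + 3*2916)) + 38880 = -54*(-4 - 17496 - 50 - 33750 - 54*25*(2 + 8748)) + 38880 = -54*(-4 - 17496 - 50 - 33750 - 54*25*8750) + 38880 = -54*(-4 - 17496 - 50 - 33750 - 11812500) + 38880 = -54*(-11863800) + 38880 = 640645200 + 38880 = 640684080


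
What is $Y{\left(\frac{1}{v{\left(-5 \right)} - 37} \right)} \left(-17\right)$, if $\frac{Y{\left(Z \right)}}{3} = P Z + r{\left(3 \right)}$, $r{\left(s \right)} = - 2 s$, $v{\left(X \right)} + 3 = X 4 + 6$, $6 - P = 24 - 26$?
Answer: $\frac{2822}{9} \approx 313.56$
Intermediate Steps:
$P = 8$ ($P = 6 - \left(24 - 26\right) = 6 - -2 = 6 + 2 = 8$)
$v{\left(X \right)} = 3 + 4 X$ ($v{\left(X \right)} = -3 + \left(X 4 + 6\right) = -3 + \left(4 X + 6\right) = -3 + \left(6 + 4 X\right) = 3 + 4 X$)
$Y{\left(Z \right)} = -18 + 24 Z$ ($Y{\left(Z \right)} = 3 \left(8 Z - 6\right) = 3 \left(-6 + 8 Z\right) = -18 + 24 Z$)
$Y{\left(\frac{1}{v{\left(-5 \right)} - 37} \right)} \left(-17\right) = \left(-18 + \frac{24}{\left(3 + 4 \left(-5\right)\right) - 37}\right) \left(-17\right) = \left(-18 + \frac{24}{\left(3 - 20\right) - 37}\right) \left(-17\right) = \left(-18 + \frac{24}{-17 - 37}\right) \left(-17\right) = \left(-18 + \frac{24}{-54}\right) \left(-17\right) = \left(-18 + 24 \left(- \frac{1}{54}\right)\right) \left(-17\right) = \left(-18 - \frac{4}{9}\right) \left(-17\right) = \left(- \frac{166}{9}\right) \left(-17\right) = \frac{2822}{9}$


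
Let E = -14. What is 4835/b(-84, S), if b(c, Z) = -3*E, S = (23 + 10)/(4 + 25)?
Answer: 4835/42 ≈ 115.12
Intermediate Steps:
S = 33/29 ≈ 1.1379
b(c, Z) = 42 (b(c, Z) = -3*(-14) = 42)
4835/b(-84, S) = 4835/42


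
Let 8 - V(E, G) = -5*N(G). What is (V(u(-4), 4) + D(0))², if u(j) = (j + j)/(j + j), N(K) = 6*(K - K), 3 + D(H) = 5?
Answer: 100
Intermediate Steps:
D(H) = 2 (D(H) = -3 + 5 = 2)
N(K) = 0 (N(K) = 6*0 = 0)
u(j) = 1 (u(j) = (2*j)/((2*j)) = (2*j)*(1/(2*j)) = 1)
V(E, G) = 8 (V(E, G) = 8 - (-5)*0 = 8 - 1*0 = 8 + 0 = 8)
(V(u(-4), 4) + D(0))² = (8 + 2)² = 10² = 100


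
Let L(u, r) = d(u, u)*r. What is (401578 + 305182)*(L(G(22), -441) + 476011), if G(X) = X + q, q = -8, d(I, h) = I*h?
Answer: 275336027000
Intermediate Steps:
G(X) = -8 + X (G(X) = X - 8 = -8 + X)
L(u, r) = r*u² (L(u, r) = (u*u)*r = u²*r = r*u²)
(401578 + 305182)*(L(G(22), -441) + 476011) = (401578 + 305182)*(-441*(-8 + 22)² + 476011) = 706760*(-441*14² + 476011) = 706760*(-441*196 + 476011) = 706760*(-86436 + 476011) = 706760*389575 = 275336027000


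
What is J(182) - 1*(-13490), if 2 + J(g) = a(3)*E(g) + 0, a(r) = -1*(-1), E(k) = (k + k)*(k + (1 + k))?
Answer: 146348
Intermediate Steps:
E(k) = 2*k*(1 + 2*k) (E(k) = (2*k)*(1 + 2*k) = 2*k*(1 + 2*k))
a(r) = 1
J(g) = -2 + 2*g*(1 + 2*g) (J(g) = -2 + (1*(2*g*(1 + 2*g)) + 0) = -2 + (2*g*(1 + 2*g) + 0) = -2 + 2*g*(1 + 2*g))
J(182) - 1*(-13490) = (-2 + 2*182*(1 + 2*182)) - 1*(-13490) = (-2 + 2*182*(1 + 364)) + 13490 = (-2 + 2*182*365) + 13490 = (-2 + 132860) + 13490 = 132858 + 13490 = 146348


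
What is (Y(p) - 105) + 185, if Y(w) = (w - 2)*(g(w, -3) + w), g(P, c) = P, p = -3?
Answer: 110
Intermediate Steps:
Y(w) = 2*w*(-2 + w) (Y(w) = (w - 2)*(w + w) = (-2 + w)*(2*w) = 2*w*(-2 + w))
(Y(p) - 105) + 185 = (2*(-3)*(-2 - 3) - 105) + 185 = (2*(-3)*(-5) - 105) + 185 = (30 - 105) + 185 = -75 + 185 = 110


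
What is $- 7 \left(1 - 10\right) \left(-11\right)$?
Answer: $-693$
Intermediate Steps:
$- 7 \left(1 - 10\right) \left(-11\right) = \left(-7\right) \left(-9\right) \left(-11\right) = 63 \left(-11\right) = -693$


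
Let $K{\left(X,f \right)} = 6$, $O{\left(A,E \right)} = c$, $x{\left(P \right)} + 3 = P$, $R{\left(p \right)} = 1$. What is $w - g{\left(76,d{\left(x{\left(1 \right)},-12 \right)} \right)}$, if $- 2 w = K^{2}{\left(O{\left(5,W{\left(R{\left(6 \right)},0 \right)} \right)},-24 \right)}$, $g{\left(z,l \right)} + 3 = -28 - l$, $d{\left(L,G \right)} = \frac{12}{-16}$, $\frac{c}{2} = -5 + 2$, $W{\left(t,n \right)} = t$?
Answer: $\frac{49}{4} \approx 12.25$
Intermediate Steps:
$x{\left(P \right)} = -3 + P$
$c = -6$ ($c = 2 \left(-5 + 2\right) = 2 \left(-3\right) = -6$)
$d{\left(L,G \right)} = - \frac{3}{4}$ ($d{\left(L,G \right)} = 12 \left(- \frac{1}{16}\right) = - \frac{3}{4}$)
$O{\left(A,E \right)} = -6$
$g{\left(z,l \right)} = -31 - l$ ($g{\left(z,l \right)} = -3 - \left(28 + l\right) = -31 - l$)
$w = -18$ ($w = - \frac{6^{2}}{2} = \left(- \frac{1}{2}\right) 36 = -18$)
$w - g{\left(76,d{\left(x{\left(1 \right)},-12 \right)} \right)} = -18 - \left(-31 - - \frac{3}{4}\right) = -18 - \left(-31 + \frac{3}{4}\right) = -18 - - \frac{121}{4} = -18 + \frac{121}{4} = \frac{49}{4}$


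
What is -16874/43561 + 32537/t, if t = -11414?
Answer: -1609944093/497205254 ≈ -3.2380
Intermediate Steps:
-16874/43561 + 32537/t = -16874/43561 + 32537/(-11414) = -16874*1/43561 + 32537*(-1/11414) = -16874/43561 - 32537/11414 = -1609944093/497205254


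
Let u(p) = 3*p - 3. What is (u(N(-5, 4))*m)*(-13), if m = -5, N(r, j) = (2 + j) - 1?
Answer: 780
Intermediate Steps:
N(r, j) = 1 + j
u(p) = -3 + 3*p
(u(N(-5, 4))*m)*(-13) = ((-3 + 3*(1 + 4))*(-5))*(-13) = ((-3 + 3*5)*(-5))*(-13) = ((-3 + 15)*(-5))*(-13) = (12*(-5))*(-13) = -60*(-13) = 780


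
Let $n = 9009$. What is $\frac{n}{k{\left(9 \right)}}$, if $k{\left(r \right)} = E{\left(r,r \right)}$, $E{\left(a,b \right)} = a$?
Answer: $1001$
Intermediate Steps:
$k{\left(r \right)} = r$
$\frac{n}{k{\left(9 \right)}} = \frac{9009}{9} = 9009 \cdot \frac{1}{9} = 1001$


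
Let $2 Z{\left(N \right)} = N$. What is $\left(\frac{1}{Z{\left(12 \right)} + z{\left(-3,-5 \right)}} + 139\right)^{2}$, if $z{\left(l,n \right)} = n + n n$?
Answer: $\frac{13068225}{676} \approx 19332.0$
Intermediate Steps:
$Z{\left(N \right)} = \frac{N}{2}$
$z{\left(l,n \right)} = n + n^{2}$
$\left(\frac{1}{Z{\left(12 \right)} + z{\left(-3,-5 \right)}} + 139\right)^{2} = \left(\frac{1}{\frac{1}{2} \cdot 12 - 5 \left(1 - 5\right)} + 139\right)^{2} = \left(\frac{1}{6 - -20} + 139\right)^{2} = \left(\frac{1}{6 + 20} + 139\right)^{2} = \left(\frac{1}{26} + 139\right)^{2} = \left(\frac{3615}{26}\right)^{2} = \frac{13068225}{676}$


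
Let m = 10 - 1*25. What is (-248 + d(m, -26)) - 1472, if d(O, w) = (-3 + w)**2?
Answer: -879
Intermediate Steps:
m = -15 (m = 10 - 25 = -15)
(-248 + d(m, -26)) - 1472 = (-248 + (-3 - 26)**2) - 1472 = (-248 + (-29)**2) - 1472 = (-248 + 841) - 1472 = 593 - 1472 = -879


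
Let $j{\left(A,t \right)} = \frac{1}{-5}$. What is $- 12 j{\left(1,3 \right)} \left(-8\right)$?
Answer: $- \frac{96}{5} \approx -19.2$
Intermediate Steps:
$j{\left(A,t \right)} = - \frac{1}{5}$
$- 12 j{\left(1,3 \right)} \left(-8\right) = \left(-12\right) \left(- \frac{1}{5}\right) \left(-8\right) = \frac{12}{5} \left(-8\right) = - \frac{96}{5}$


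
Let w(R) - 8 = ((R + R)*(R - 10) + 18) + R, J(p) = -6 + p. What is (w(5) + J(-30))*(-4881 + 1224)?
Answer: 201135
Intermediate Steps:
w(R) = 26 + R + 2*R*(-10 + R) (w(R) = 8 + (((R + R)*(R - 10) + 18) + R) = 8 + (((2*R)*(-10 + R) + 18) + R) = 8 + ((2*R*(-10 + R) + 18) + R) = 8 + ((18 + 2*R*(-10 + R)) + R) = 8 + (18 + R + 2*R*(-10 + R)) = 26 + R + 2*R*(-10 + R))
(w(5) + J(-30))*(-4881 + 1224) = ((26 - 19*5 + 2*5²) + (-6 - 30))*(-4881 + 1224) = ((26 - 95 + 2*25) - 36)*(-3657) = ((26 - 95 + 50) - 36)*(-3657) = (-19 - 36)*(-3657) = -55*(-3657) = 201135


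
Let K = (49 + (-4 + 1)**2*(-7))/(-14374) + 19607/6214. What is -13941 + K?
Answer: -622464351931/44660018 ≈ -13938.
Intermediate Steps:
K = 140959007/44660018 (K = (49 + (-3)**2*(-7))*(-1/14374) + 19607*(1/6214) = (49 + 9*(-7))*(-1/14374) + 19607/6214 = (49 - 63)*(-1/14374) + 19607/6214 = -14*(-1/14374) + 19607/6214 = 7/7187 + 19607/6214 = 140959007/44660018 ≈ 3.1563)
-13941 + K = -13941 + 140959007/44660018 = -622464351931/44660018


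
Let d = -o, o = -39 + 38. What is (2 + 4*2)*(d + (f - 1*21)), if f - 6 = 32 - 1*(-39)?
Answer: 570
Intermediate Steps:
f = 77 (f = 6 + (32 - 1*(-39)) = 6 + (32 + 39) = 6 + 71 = 77)
o = -1
d = 1 (d = -1*(-1) = 1)
(2 + 4*2)*(d + (f - 1*21)) = (2 + 4*2)*(1 + (77 - 1*21)) = (2 + 8)*(1 + (77 - 21)) = 10*(1 + 56) = 10*57 = 570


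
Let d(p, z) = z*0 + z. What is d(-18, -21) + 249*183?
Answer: 45546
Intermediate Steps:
d(p, z) = z (d(p, z) = 0 + z = z)
d(-18, -21) + 249*183 = -21 + 249*183 = -21 + 45567 = 45546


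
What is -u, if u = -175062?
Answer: 175062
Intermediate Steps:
-u = -1*(-175062) = 175062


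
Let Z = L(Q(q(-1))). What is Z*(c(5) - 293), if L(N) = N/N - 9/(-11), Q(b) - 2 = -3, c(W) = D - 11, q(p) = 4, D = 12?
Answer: -5840/11 ≈ -530.91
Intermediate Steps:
c(W) = 1 (c(W) = 12 - 11 = 1)
Q(b) = -1 (Q(b) = 2 - 3 = -1)
L(N) = 20/11 (L(N) = 1 - 9*(-1/11) = 1 + 9/11 = 20/11)
Z = 20/11 ≈ 1.8182
Z*(c(5) - 293) = 20*(1 - 293)/11 = (20/11)*(-292) = -5840/11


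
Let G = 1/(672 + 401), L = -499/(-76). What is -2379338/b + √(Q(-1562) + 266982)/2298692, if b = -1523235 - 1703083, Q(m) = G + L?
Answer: 1189669/1613159 + √443873585248293/93726867608 ≈ 0.73770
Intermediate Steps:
L = 499/76 (L = -499*(-1/76) = 499/76 ≈ 6.5658)
G = 1/1073 ≈ 0.00093197
Q(m) = 535503/81548 (Q(m) = 1/1073 + 499/76 = 535503/81548)
b = -3226318
-2379338/b + √(Q(-1562) + 266982)/2298692 = -2379338/(-3226318) + √(535503/81548 + 266982)/2298692 = -2379338*(-1/3226318) + √(21772383639/81548)*(1/2298692) = 1189669/1613159 + (√443873585248293/40774)*(1/2298692) = 1189669/1613159 + √443873585248293/93726867608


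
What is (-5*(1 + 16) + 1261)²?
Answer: 1382976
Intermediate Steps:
(-5*(1 + 16) + 1261)² = (-5*17 + 1261)² = (-85 + 1261)² = 1176² = 1382976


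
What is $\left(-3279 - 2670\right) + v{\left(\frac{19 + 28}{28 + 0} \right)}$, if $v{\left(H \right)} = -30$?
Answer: $-5979$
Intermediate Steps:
$\left(-3279 - 2670\right) + v{\left(\frac{19 + 28}{28 + 0} \right)} = \left(-3279 - 2670\right) - 30 = -5949 - 30 = -5979$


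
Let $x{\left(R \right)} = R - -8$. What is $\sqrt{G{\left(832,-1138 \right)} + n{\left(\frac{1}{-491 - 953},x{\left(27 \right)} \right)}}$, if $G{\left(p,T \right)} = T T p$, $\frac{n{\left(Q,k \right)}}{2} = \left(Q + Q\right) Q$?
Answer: $\frac{\sqrt{561671316124673}}{722} \approx 32825.0$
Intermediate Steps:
$x{\left(R \right)} = 8 + R$ ($x{\left(R \right)} = R + 8 = 8 + R$)
$n{\left(Q,k \right)} = 4 Q^{2}$ ($n{\left(Q,k \right)} = 2 \left(Q + Q\right) Q = 2 \cdot 2 Q Q = 2 \cdot 2 Q^{2} = 4 Q^{2}$)
$G{\left(p,T \right)} = p T^{2}$ ($G{\left(p,T \right)} = T^{2} p = p T^{2}$)
$\sqrt{G{\left(832,-1138 \right)} + n{\left(\frac{1}{-491 - 953},x{\left(27 \right)} \right)}} = \sqrt{832 \left(-1138\right)^{2} + 4 \left(\frac{1}{-491 - 953}\right)^{2}} = \sqrt{832 \cdot 1295044 + 4 \left(\frac{1}{-1444}\right)^{2}} = \sqrt{1077476608 + 4 \left(- \frac{1}{1444}\right)^{2}} = \sqrt{1077476608 + 4 \cdot \frac{1}{2085136}} = \sqrt{1077476608 + \frac{1}{521284}} = \sqrt{\frac{561671316124673}{521284}} = \frac{\sqrt{561671316124673}}{722}$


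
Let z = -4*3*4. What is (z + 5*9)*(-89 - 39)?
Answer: 384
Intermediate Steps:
z = -48 (z = -12*4 = -48)
(z + 5*9)*(-89 - 39) = (-48 + 5*9)*(-89 - 39) = (-48 + 45)*(-128) = -3*(-128) = 384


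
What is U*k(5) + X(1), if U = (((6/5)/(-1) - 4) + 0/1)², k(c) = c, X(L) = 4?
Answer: 696/5 ≈ 139.20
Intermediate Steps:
U = 676/25 (U = (((6*(⅕))*(-1) - 4) + 0*1)² = (((6/5)*(-1) - 4) + 0)² = ((-6/5 - 4) + 0)² = (-26/5 + 0)² = (-26/5)² = 676/25 ≈ 27.040)
U*k(5) + X(1) = (676/25)*5 + 4 = 676/5 + 4 = 696/5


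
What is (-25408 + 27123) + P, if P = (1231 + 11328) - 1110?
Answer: 13164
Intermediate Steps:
P = 11449 (P = 12559 - 1110 = 11449)
(-25408 + 27123) + P = (-25408 + 27123) + 11449 = 1715 + 11449 = 13164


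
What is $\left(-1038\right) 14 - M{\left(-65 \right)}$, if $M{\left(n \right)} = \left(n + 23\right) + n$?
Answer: $-14425$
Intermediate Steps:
$M{\left(n \right)} = 23 + 2 n$ ($M{\left(n \right)} = \left(23 + n\right) + n = 23 + 2 n$)
$\left(-1038\right) 14 - M{\left(-65 \right)} = \left(-1038\right) 14 - \left(23 + 2 \left(-65\right)\right) = -14532 - \left(23 - 130\right) = -14532 - -107 = -14532 + 107 = -14425$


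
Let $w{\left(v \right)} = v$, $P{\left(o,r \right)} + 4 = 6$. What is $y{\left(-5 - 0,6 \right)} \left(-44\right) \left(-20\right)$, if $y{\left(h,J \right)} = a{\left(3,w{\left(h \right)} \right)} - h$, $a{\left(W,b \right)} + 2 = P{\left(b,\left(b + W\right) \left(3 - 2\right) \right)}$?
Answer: $4400$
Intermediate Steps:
$P{\left(o,r \right)} = 2$ ($P{\left(o,r \right)} = -4 + 6 = 2$)
$a{\left(W,b \right)} = 0$ ($a{\left(W,b \right)} = -2 + 2 = 0$)
$y{\left(h,J \right)} = - h$ ($y{\left(h,J \right)} = 0 - h = - h$)
$y{\left(-5 - 0,6 \right)} \left(-44\right) \left(-20\right) = - (-5 - 0) \left(-44\right) \left(-20\right) = - (-5 + 0) \left(-44\right) \left(-20\right) = \left(-1\right) \left(-5\right) \left(-44\right) \left(-20\right) = 5 \left(-44\right) \left(-20\right) = \left(-220\right) \left(-20\right) = 4400$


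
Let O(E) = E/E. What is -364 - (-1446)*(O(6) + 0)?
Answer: 1082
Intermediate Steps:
O(E) = 1
-364 - (-1446)*(O(6) + 0) = -364 - (-1446)*(1 + 0) = -364 - (-1446) = -364 - 241*(-6) = -364 + 1446 = 1082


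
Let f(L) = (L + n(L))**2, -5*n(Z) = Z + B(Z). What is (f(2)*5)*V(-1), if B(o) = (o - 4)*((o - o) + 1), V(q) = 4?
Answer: 80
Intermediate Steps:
B(o) = -4 + o (B(o) = (-4 + o)*(0 + 1) = (-4 + o)*1 = -4 + o)
n(Z) = 4/5 - 2*Z/5 (n(Z) = -(Z + (-4 + Z))/5 = -(-4 + 2*Z)/5 = 4/5 - 2*Z/5)
f(L) = (4/5 + 3*L/5)**2 (f(L) = (L + (4/5 - 2*L/5))**2 = (4/5 + 3*L/5)**2)
(f(2)*5)*V(-1) = (((4 + 3*2)**2/25)*5)*4 = (((4 + 6)**2/25)*5)*4 = (((1/25)*10**2)*5)*4 = (((1/25)*100)*5)*4 = (4*5)*4 = 20*4 = 80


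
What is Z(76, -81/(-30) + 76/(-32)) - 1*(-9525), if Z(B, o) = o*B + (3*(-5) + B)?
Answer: 96107/10 ≈ 9610.7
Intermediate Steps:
Z(B, o) = -15 + B + B*o (Z(B, o) = B*o + (-15 + B) = -15 + B + B*o)
Z(76, -81/(-30) + 76/(-32)) - 1*(-9525) = (-15 + 76 + 76*(-81/(-30) + 76/(-32))) - 1*(-9525) = (-15 + 76 + 76*(-81*(-1/30) + 76*(-1/32))) + 9525 = (-15 + 76 + 76*(27/10 - 19/8)) + 9525 = (-15 + 76 + 76*(13/40)) + 9525 = (-15 + 76 + 247/10) + 9525 = 857/10 + 9525 = 96107/10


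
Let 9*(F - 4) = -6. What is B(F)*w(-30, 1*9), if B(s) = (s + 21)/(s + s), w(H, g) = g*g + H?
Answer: 3723/20 ≈ 186.15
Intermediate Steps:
w(H, g) = H + g² (w(H, g) = g² + H = H + g²)
F = 10/3 (F = 4 + (⅑)*(-6) = 4 - ⅔ = 10/3 ≈ 3.3333)
B(s) = (21 + s)/(2*s) (B(s) = (21 + s)/((2*s)) = (21 + s)*(1/(2*s)) = (21 + s)/(2*s))
B(F)*w(-30, 1*9) = ((21 + 10/3)/(2*(10/3)))*(-30 + (1*9)²) = ((½)*(3/10)*(73/3))*(-30 + 9²) = 73*(-30 + 81)/20 = (73/20)*51 = 3723/20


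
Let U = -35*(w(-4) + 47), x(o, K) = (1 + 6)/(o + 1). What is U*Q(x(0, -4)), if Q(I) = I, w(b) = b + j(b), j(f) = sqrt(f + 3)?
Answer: -10535 - 245*I ≈ -10535.0 - 245.0*I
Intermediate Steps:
x(o, K) = 7/(1 + o)
j(f) = sqrt(3 + f)
w(b) = b + sqrt(3 + b)
U = -1505 - 35*I (U = -35*((-4 + sqrt(3 - 4)) + 47) = -35*((-4 + sqrt(-1)) + 47) = -35*((-4 + I) + 47) = -35*(43 + I) = -1505 - 35*I ≈ -1505.0 - 35.0*I)
U*Q(x(0, -4)) = (-1505 - 35*I)*(7/(1 + 0)) = (-1505 - 35*I)*(7/1) = (-1505 - 35*I)*(7*1) = (-1505 - 35*I)*7 = -10535 - 245*I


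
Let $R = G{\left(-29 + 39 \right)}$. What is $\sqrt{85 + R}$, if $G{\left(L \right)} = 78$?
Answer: $\sqrt{163} \approx 12.767$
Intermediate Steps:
$R = 78$
$\sqrt{85 + R} = \sqrt{85 + 78} = \sqrt{163}$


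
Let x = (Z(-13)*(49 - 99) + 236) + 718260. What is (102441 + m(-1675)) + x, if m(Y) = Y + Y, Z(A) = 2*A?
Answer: 818887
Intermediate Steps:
m(Y) = 2*Y
x = 719796 (x = ((2*(-13))*(49 - 99) + 236) + 718260 = (-26*(-50) + 236) + 718260 = (1300 + 236) + 718260 = 1536 + 718260 = 719796)
(102441 + m(-1675)) + x = (102441 + 2*(-1675)) + 719796 = (102441 - 3350) + 719796 = 99091 + 719796 = 818887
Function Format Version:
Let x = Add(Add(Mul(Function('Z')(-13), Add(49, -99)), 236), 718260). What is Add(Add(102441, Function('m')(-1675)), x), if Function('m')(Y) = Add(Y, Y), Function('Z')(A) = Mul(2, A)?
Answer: 818887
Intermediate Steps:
Function('m')(Y) = Mul(2, Y)
x = 719796 (x = Add(Add(Mul(Mul(2, -13), Add(49, -99)), 236), 718260) = Add(Add(Mul(-26, -50), 236), 718260) = Add(Add(1300, 236), 718260) = Add(1536, 718260) = 719796)
Add(Add(102441, Function('m')(-1675)), x) = Add(Add(102441, Mul(2, -1675)), 719796) = Add(Add(102441, -3350), 719796) = Add(99091, 719796) = 818887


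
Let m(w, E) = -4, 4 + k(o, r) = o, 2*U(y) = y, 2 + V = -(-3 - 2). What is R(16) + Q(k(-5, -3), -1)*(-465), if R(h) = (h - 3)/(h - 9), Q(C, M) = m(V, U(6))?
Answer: 13033/7 ≈ 1861.9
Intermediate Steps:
V = 3 (V = -2 - (-3 - 2) = -2 - 1*(-5) = -2 + 5 = 3)
U(y) = y/2
k(o, r) = -4 + o
Q(C, M) = -4
R(h) = (-3 + h)/(-9 + h)
R(16) + Q(k(-5, -3), -1)*(-465) = (-3 + 16)/(-9 + 16) - 4*(-465) = 13/7 + 1860 = 13033/7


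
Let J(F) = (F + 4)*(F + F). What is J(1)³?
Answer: 1000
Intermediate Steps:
J(F) = 2*F*(4 + F) (J(F) = (4 + F)*(2*F) = 2*F*(4 + F))
J(1)³ = (2*1*(4 + 1))³ = (2*1*5)³ = 10³ = 1000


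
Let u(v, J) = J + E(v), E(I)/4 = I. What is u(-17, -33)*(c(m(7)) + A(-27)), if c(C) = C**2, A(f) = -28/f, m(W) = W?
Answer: -136451/27 ≈ -5053.7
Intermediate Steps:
E(I) = 4*I
u(v, J) = J + 4*v
u(-17, -33)*(c(m(7)) + A(-27)) = (-33 + 4*(-17))*(7**2 - 28/(-27)) = (-33 - 68)*(49 - 28*(-1/27)) = -101*(49 + 28/27) = -101*1351/27 = -136451/27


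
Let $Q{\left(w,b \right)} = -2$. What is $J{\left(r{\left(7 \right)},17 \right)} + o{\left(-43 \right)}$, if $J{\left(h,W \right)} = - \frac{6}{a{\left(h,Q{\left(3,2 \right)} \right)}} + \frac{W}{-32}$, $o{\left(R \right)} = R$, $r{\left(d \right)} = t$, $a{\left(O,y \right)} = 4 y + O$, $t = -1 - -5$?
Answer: $- \frac{1345}{32} \approx -42.031$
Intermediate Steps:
$t = 4$ ($t = -1 + 5 = 4$)
$a{\left(O,y \right)} = O + 4 y$
$r{\left(d \right)} = 4$
$J{\left(h,W \right)} = - \frac{6}{-8 + h} - \frac{W}{32}$ ($J{\left(h,W \right)} = - \frac{6}{h + 4 \left(-2\right)} + \frac{W}{-32} = - \frac{6}{h - 8} + W \left(- \frac{1}{32}\right) = - \frac{6}{-8 + h} - \frac{W}{32}$)
$J{\left(r{\left(7 \right)},17 \right)} + o{\left(-43 \right)} = \frac{-192 - 17 \left(-8 + 4\right)}{32 \left(-8 + 4\right)} - 43 = \frac{-192 - 17 \left(-4\right)}{32 \left(-4\right)} - 43 = \frac{1}{32} \left(- \frac{1}{4}\right) \left(-192 + 68\right) - 43 = \frac{1}{32} \left(- \frac{1}{4}\right) \left(-124\right) - 43 = \frac{31}{32} - 43 = - \frac{1345}{32}$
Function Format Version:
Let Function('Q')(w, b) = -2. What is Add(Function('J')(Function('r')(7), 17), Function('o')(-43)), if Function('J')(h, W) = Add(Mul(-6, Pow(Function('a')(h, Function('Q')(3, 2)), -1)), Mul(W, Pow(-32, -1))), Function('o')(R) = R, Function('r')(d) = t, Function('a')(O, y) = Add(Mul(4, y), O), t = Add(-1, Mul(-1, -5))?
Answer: Rational(-1345, 32) ≈ -42.031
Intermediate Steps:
t = 4 (t = Add(-1, 5) = 4)
Function('a')(O, y) = Add(O, Mul(4, y))
Function('r')(d) = 4
Function('J')(h, W) = Add(Mul(-6, Pow(Add(-8, h), -1)), Mul(Rational(-1, 32), W)) (Function('J')(h, W) = Add(Mul(-6, Pow(Add(h, Mul(4, -2)), -1)), Mul(W, Pow(-32, -1))) = Add(Mul(-6, Pow(Add(h, -8), -1)), Mul(W, Rational(-1, 32))) = Add(Mul(-6, Pow(Add(-8, h), -1)), Mul(Rational(-1, 32), W)))
Add(Function('J')(Function('r')(7), 17), Function('o')(-43)) = Add(Mul(Rational(1, 32), Pow(Add(-8, 4), -1), Add(-192, Mul(-1, 17, Add(-8, 4)))), -43) = Add(Mul(Rational(1, 32), Pow(-4, -1), Add(-192, Mul(-1, 17, -4))), -43) = Add(Mul(Rational(1, 32), Rational(-1, 4), Add(-192, 68)), -43) = Add(Mul(Rational(1, 32), Rational(-1, 4), -124), -43) = Add(Rational(31, 32), -43) = Rational(-1345, 32)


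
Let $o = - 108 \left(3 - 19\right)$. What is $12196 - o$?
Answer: $10468$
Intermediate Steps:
$o = 1728$ ($o = \left(-108\right) \left(-16\right) = 1728$)
$12196 - o = 12196 - 1728 = 10468$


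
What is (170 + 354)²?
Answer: 274576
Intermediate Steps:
(170 + 354)² = 524² = 274576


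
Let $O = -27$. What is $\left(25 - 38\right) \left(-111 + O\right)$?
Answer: $1794$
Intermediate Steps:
$\left(25 - 38\right) \left(-111 + O\right) = \left(25 - 38\right) \left(-111 - 27\right) = \left(25 - 38\right) \left(-138\right) = \left(-13\right) \left(-138\right) = 1794$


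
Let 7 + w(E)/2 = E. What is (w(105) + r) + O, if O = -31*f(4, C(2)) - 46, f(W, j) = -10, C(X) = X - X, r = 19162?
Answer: 19622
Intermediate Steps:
w(E) = -14 + 2*E
C(X) = 0
O = 264 (O = -31*(-10) - 46 = 310 - 46 = 264)
(w(105) + r) + O = ((-14 + 2*105) + 19162) + 264 = ((-14 + 210) + 19162) + 264 = (196 + 19162) + 264 = 19358 + 264 = 19622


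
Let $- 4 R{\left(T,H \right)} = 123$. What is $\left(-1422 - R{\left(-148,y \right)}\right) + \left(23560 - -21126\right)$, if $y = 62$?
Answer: $\frac{173179}{4} \approx 43295.0$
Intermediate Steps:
$R{\left(T,H \right)} = - \frac{123}{4}$ ($R{\left(T,H \right)} = \left(- \frac{1}{4}\right) 123 = - \frac{123}{4}$)
$\left(-1422 - R{\left(-148,y \right)}\right) + \left(23560 - -21126\right) = \left(-1422 - - \frac{123}{4}\right) + \left(23560 - -21126\right) = \left(-1422 + \frac{123}{4}\right) + \left(23560 + 21126\right) = - \frac{5565}{4} + 44686 = \frac{173179}{4}$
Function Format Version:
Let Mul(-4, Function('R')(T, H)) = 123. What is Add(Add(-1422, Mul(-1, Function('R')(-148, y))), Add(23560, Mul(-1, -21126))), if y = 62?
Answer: Rational(173179, 4) ≈ 43295.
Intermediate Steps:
Function('R')(T, H) = Rational(-123, 4) (Function('R')(T, H) = Mul(Rational(-1, 4), 123) = Rational(-123, 4))
Add(Add(-1422, Mul(-1, Function('R')(-148, y))), Add(23560, Mul(-1, -21126))) = Add(Add(-1422, Mul(-1, Rational(-123, 4))), Add(23560, Mul(-1, -21126))) = Add(Add(-1422, Rational(123, 4)), Add(23560, 21126)) = Add(Rational(-5565, 4), 44686) = Rational(173179, 4)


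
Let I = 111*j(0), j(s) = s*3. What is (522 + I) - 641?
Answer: -119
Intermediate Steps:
j(s) = 3*s
I = 0 (I = 111*(3*0) = 111*0 = 0)
(522 + I) - 641 = (522 + 0) - 641 = 522 - 641 = -119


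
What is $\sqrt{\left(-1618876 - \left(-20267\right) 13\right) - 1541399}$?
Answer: $1702 i \approx 1702.0 i$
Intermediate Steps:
$\sqrt{\left(-1618876 - \left(-20267\right) 13\right) - 1541399} = \sqrt{\left(-1618876 - -263471\right) - 1541399} = \sqrt{\left(-1618876 + 263471\right) - 1541399} = \sqrt{-1355405 - 1541399} = \sqrt{-2896804} = 1702 i$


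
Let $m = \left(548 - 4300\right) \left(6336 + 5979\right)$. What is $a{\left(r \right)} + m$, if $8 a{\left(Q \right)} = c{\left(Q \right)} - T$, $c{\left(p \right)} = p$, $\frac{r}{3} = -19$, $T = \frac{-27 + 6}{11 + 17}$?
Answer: $- \frac{1478588385}{32} \approx -4.6206 \cdot 10^{7}$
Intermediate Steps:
$T = - \frac{3}{4}$ ($T = - \frac{21}{28} = \left(-21\right) \frac{1}{28} = - \frac{3}{4} \approx -0.75$)
$r = -57$ ($r = 3 \left(-19\right) = -57$)
$m = -46205880$ ($m = \left(-3752\right) 12315 = -46205880$)
$a{\left(Q \right)} = \frac{3}{32} + \frac{Q}{8}$ ($a{\left(Q \right)} = \frac{Q - - \frac{3}{4}}{8} = \frac{Q + \frac{3}{4}}{8} = \frac{\frac{3}{4} + Q}{8} = \frac{3}{32} + \frac{Q}{8}$)
$a{\left(r \right)} + m = \left(\frac{3}{32} + \frac{1}{8} \left(-57\right)\right) - 46205880 = \left(\frac{3}{32} - \frac{57}{8}\right) - 46205880 = - \frac{225}{32} - 46205880 = - \frac{1478588385}{32}$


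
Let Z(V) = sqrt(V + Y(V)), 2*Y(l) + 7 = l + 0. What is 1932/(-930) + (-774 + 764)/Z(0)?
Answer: -322/155 + 10*I*sqrt(14)/7 ≈ -2.0774 + 5.3452*I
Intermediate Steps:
Y(l) = -7/2 + l/2 (Y(l) = -7/2 + (l + 0)/2 = -7/2 + l/2)
Z(V) = sqrt(-7/2 + 3*V/2) (Z(V) = sqrt(V + (-7/2 + V/2)) = sqrt(-7/2 + 3*V/2))
1932/(-930) + (-774 + 764)/Z(0) = 1932/(-930) + (-774 + 764)/((sqrt(-14 + 6*0)/2)) = 1932*(-1/930) - 10*2/sqrt(-14 + 0) = -322/155 - 10*(-I*sqrt(14)/7) = -322/155 - (-10)*I*sqrt(14)/7 = -322/155 + 10*I*sqrt(14)/7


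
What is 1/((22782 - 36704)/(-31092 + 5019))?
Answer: 26073/13922 ≈ 1.8728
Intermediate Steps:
1/((22782 - 36704)/(-31092 + 5019)) = 1/(-13922/(-26073)) = 1/(-13922*(-1/26073)) = 1/(13922/26073) = 26073/13922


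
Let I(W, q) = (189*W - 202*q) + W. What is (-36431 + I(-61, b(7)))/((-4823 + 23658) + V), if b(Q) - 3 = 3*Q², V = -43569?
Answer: 78321/24734 ≈ 3.1665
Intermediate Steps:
b(Q) = 3 + 3*Q²
I(W, q) = -202*q + 190*W (I(W, q) = (-202*q + 189*W) + W = -202*q + 190*W)
(-36431 + I(-61, b(7)))/((-4823 + 23658) + V) = (-36431 + (-202*(3 + 3*7²) + 190*(-61)))/((-4823 + 23658) - 43569) = (-36431 + (-202*(3 + 3*49) - 11590))/(18835 - 43569) = (-36431 + (-202*(3 + 147) - 11590))/(-24734) = (-36431 + (-202*150 - 11590))*(-1/24734) = (-36431 + (-30300 - 11590))*(-1/24734) = (-36431 - 41890)*(-1/24734) = -78321*(-1/24734) = 78321/24734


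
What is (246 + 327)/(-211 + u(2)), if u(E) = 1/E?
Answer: -1146/421 ≈ -2.7221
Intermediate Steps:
(246 + 327)/(-211 + u(2)) = (246 + 327)/(-211 + 1/2) = 573/(-211 + 1/2) = 573/(-421/2) = 573*(-2/421) = -1146/421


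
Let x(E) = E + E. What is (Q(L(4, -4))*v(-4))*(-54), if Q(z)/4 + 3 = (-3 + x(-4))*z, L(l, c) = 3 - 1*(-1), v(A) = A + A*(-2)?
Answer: 40608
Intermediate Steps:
v(A) = -A (v(A) = A - 2*A = -A)
L(l, c) = 4 (L(l, c) = 3 + 1 = 4)
x(E) = 2*E
Q(z) = -12 - 44*z (Q(z) = -12 + 4*((-3 + 2*(-4))*z) = -12 + 4*((-3 - 8)*z) = -12 + 4*(-11*z) = -12 - 44*z)
(Q(L(4, -4))*v(-4))*(-54) = ((-12 - 44*4)*(-1*(-4)))*(-54) = ((-12 - 176)*4)*(-54) = -188*4*(-54) = -752*(-54) = 40608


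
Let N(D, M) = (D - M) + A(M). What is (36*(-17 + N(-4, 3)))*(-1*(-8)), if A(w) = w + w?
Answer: -5184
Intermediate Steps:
A(w) = 2*w
N(D, M) = D + M (N(D, M) = (D - M) + 2*M = D + M)
(36*(-17 + N(-4, 3)))*(-1*(-8)) = (36*(-17 + (-4 + 3)))*(-1*(-8)) = (36*(-17 - 1))*8 = (36*(-18))*8 = -648*8 = -5184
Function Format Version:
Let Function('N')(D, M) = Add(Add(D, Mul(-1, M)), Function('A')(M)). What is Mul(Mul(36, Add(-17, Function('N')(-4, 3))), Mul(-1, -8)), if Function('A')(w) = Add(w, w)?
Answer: -5184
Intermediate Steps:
Function('A')(w) = Mul(2, w)
Function('N')(D, M) = Add(D, M) (Function('N')(D, M) = Add(Add(D, Mul(-1, M)), Mul(2, M)) = Add(D, M))
Mul(Mul(36, Add(-17, Function('N')(-4, 3))), Mul(-1, -8)) = Mul(Mul(36, Add(-17, Add(-4, 3))), Mul(-1, -8)) = Mul(Mul(36, Add(-17, -1)), 8) = Mul(Mul(36, -18), 8) = Mul(-648, 8) = -5184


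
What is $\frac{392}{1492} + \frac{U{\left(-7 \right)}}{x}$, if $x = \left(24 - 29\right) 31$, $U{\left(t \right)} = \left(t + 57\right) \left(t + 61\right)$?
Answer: $- \frac{198382}{11563} \approx -17.157$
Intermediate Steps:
$U{\left(t \right)} = \left(57 + t\right) \left(61 + t\right)$
$x = -155$ ($x = \left(-5\right) 31 = -155$)
$\frac{392}{1492} + \frac{U{\left(-7 \right)}}{x} = \frac{392}{1492} + \frac{3477 + \left(-7\right)^{2} + 118 \left(-7\right)}{-155} = 392 \cdot \frac{1}{1492} + \left(3477 + 49 - 826\right) \left(- \frac{1}{155}\right) = \frac{98}{373} + 2700 \left(- \frac{1}{155}\right) = \frac{98}{373} - \frac{540}{31} = - \frac{198382}{11563}$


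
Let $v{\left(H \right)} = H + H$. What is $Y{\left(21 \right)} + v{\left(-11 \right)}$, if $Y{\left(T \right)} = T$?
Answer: $-1$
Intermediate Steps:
$v{\left(H \right)} = 2 H$
$Y{\left(21 \right)} + v{\left(-11 \right)} = 21 + 2 \left(-11\right) = 21 - 22 = -1$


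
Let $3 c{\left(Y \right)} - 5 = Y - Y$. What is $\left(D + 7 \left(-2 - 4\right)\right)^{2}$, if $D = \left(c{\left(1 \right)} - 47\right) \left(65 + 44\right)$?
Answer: $\frac{223502500}{9} \approx 2.4834 \cdot 10^{7}$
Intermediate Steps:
$c{\left(Y \right)} = \frac{5}{3}$ ($c{\left(Y \right)} = \frac{5}{3} + \frac{Y - Y}{3} = \frac{5}{3} + \frac{1}{3} \cdot 0 = \frac{5}{3} + 0 = \frac{5}{3}$)
$D = - \frac{14824}{3}$ ($D = \left(\frac{5}{3} - 47\right) \left(65 + 44\right) = \left(- \frac{136}{3}\right) 109 = - \frac{14824}{3} \approx -4941.3$)
$\left(D + 7 \left(-2 - 4\right)\right)^{2} = \left(- \frac{14824}{3} + 7 \left(-2 - 4\right)\right)^{2} = \left(- \frac{14824}{3} + 7 \left(-6\right)\right)^{2} = \left(- \frac{14824}{3} - 42\right)^{2} = \left(- \frac{14950}{3}\right)^{2} = \frac{223502500}{9}$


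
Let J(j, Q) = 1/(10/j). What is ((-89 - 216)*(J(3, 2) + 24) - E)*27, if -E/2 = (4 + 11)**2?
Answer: -375921/2 ≈ -1.8796e+5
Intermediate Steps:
J(j, Q) = j/10
E = -450 (E = -2*(4 + 11)**2 = -2*15**2 = -2*225 = -450)
((-89 - 216)*(J(3, 2) + 24) - E)*27 = ((-89 - 216)*((1/10)*3 + 24) - 1*(-450))*27 = (-305*(3/10 + 24) + 450)*27 = (-305*243/10 + 450)*27 = (-14823/2 + 450)*27 = -13923/2*27 = -375921/2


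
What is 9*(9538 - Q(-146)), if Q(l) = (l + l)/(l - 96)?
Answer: 10385568/121 ≈ 85831.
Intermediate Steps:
Q(l) = 2*l/(-96 + l) (Q(l) = (2*l)/(-96 + l) = 2*l/(-96 + l))
9*(9538 - Q(-146)) = 9*(9538 - 2*(-146)/(-96 - 146)) = 9*(9538 - 2*(-146)/(-242)) = 9*(9538 - 2*(-146)*(-1)/242) = 9*(9538 - 1*146/121) = 9*(9538 - 146/121) = 9*(1153952/121) = 10385568/121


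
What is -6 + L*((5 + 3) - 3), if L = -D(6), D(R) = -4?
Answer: 14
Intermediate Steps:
L = 4 (L = -1*(-4) = 4)
-6 + L*((5 + 3) - 3) = -6 + 4*((5 + 3) - 3) = -6 + 4*(8 - 3) = -6 + 4*5 = -6 + 20 = 14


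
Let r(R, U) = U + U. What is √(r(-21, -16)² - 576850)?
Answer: I*√575826 ≈ 758.83*I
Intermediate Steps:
r(R, U) = 2*U
√(r(-21, -16)² - 576850) = √((2*(-16))² - 576850) = √((-32)² - 576850) = √(1024 - 576850) = √(-575826) = I*√575826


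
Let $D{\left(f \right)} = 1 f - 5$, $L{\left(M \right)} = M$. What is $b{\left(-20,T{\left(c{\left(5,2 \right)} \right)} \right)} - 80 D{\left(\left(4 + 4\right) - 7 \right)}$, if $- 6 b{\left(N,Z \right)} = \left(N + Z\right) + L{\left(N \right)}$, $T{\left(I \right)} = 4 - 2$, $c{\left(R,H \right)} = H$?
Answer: $\frac{979}{3} \approx 326.33$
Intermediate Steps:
$T{\left(I \right)} = 2$
$b{\left(N,Z \right)} = - \frac{N}{3} - \frac{Z}{6}$ ($b{\left(N,Z \right)} = - \frac{\left(N + Z\right) + N}{6} = - \frac{Z + 2 N}{6} = - \frac{N}{3} - \frac{Z}{6}$)
$D{\left(f \right)} = -5 + f$ ($D{\left(f \right)} = f - 5 = -5 + f$)
$b{\left(-20,T{\left(c{\left(5,2 \right)} \right)} \right)} - 80 D{\left(\left(4 + 4\right) - 7 \right)} = \left(\left(- \frac{1}{3}\right) \left(-20\right) - \frac{1}{3}\right) - 80 \left(-5 + \left(\left(4 + 4\right) - 7\right)\right) = \left(\frac{20}{3} - \frac{1}{3}\right) - 80 \left(-5 + \left(8 - 7\right)\right) = \frac{19}{3} - 80 \left(-5 + 1\right) = \frac{19}{3} - -320 = \frac{19}{3} + 320 = \frac{979}{3}$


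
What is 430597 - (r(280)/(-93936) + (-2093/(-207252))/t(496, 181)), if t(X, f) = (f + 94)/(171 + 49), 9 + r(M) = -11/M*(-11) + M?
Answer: 2058993462837193/4781718144 ≈ 4.3060e+5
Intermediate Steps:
r(M) = -9 + M + 121/M (r(M) = -9 + (-11/M*(-11) + M) = -9 + (121/M + M) = -9 + (M + 121/M) = -9 + M + 121/M)
t(X, f) = 47/110 + f/220 (t(X, f) = (94 + f)/220 = (94 + f)*(1/220) = 47/110 + f/220)
430597 - (r(280)/(-93936) + (-2093/(-207252))/t(496, 181)) = 430597 - ((-9 + 280 + 121/280)/(-93936) + (-2093/(-207252))/(47/110 + (1/220)*181)) = 430597 - ((-9 + 280 + 121*(1/280))*(-1/93936) + (-2093*(-1/207252))/(47/110 + 181/220)) = 430597 - ((-9 + 280 + 121/280)*(-1/93936) + 2093/(207252*(5/4))) = 430597 - ((76001/280)*(-1/93936) + (2093/207252)*(4/5)) = 430597 - (-76001/26302080 + 2093/259065) = 430597 - 1*24814775/4781718144 = 430597 - 24814775/4781718144 = 2058993462837193/4781718144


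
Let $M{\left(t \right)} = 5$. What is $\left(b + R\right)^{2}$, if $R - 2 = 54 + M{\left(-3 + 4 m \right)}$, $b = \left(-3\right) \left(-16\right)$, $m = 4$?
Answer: $11881$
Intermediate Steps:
$b = 48$
$R = 61$ ($R = 2 + \left(54 + 5\right) = 2 + 59 = 61$)
$\left(b + R\right)^{2} = \left(48 + 61\right)^{2} = 109^{2} = 11881$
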